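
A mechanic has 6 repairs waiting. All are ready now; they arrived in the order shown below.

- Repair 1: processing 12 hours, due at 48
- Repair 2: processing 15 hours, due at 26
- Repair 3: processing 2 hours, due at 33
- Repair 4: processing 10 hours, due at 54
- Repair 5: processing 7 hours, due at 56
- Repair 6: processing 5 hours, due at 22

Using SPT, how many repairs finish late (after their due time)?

1

SPT (increasing processing time): Repair 3 Repair 6 Repair 5 Repair 4 Repair 1 Repair 2.
Repair 3: 0→2, due 33, tardiness 0
Repair 6: 2→7, due 22, tardiness 0
Repair 5: 7→14, due 56, tardiness 0
Repair 4: 14→24, due 54, tardiness 0
Repair 1: 24→36, due 48, tardiness 0
Repair 2: 36→51, due 26, tardiness 25
Late repairs: 1.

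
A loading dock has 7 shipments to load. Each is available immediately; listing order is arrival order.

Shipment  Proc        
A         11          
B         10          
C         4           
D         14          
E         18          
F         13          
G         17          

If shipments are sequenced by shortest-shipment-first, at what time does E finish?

87

SPT (increasing processing time): C B A F D G E.
C: 0→4
B: 4→14
A: 14→25
F: 25→38
D: 38→52
G: 52→69
E: 69→87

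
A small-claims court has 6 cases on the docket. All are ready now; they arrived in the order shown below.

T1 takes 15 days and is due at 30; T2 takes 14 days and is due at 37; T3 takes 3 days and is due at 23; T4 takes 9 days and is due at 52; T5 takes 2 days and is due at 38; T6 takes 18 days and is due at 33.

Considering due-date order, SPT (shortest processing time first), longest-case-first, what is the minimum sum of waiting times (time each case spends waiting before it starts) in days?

92

EDD (increasing due date): T3 T1 T6 T2 T5 T4.
T3: waits 0, runs 0→3
T1: waits 3, runs 3→18
T6: waits 18, runs 18→36
T2: waits 36, runs 36→50
T5: waits 50, runs 50→52
T4: waits 52, runs 52→61
Sum = 0+3+18+36+50+52 = 159.
SPT (increasing processing time): T5 T3 T4 T2 T1 T6.
T5: waits 0, runs 0→2
T3: waits 2, runs 2→5
T4: waits 5, runs 5→14
T2: waits 14, runs 14→28
T1: waits 28, runs 28→43
T6: waits 43, runs 43→61
Sum = 0+2+5+14+28+43 = 92.
LPT (decreasing processing time): T6 T1 T2 T4 T3 T5.
T6: waits 0, runs 0→18
T1: waits 18, runs 18→33
T2: waits 33, runs 33→47
T4: waits 47, runs 47→56
T3: waits 56, runs 56→59
T5: waits 59, runs 59→61
Sum = 0+18+33+47+56+59 = 213.
EDD 159, SPT 92, LPT 213 → minimum 92.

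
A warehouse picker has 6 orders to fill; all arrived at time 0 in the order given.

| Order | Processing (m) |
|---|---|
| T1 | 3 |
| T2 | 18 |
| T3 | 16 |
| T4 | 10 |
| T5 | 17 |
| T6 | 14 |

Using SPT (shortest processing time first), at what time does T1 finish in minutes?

SPT (increasing processing time): T1 T4 T6 T3 T5 T2.
T1: 0→3

3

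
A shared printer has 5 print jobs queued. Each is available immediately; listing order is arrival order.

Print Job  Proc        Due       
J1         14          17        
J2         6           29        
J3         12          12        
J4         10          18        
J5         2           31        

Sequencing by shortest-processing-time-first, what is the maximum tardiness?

SPT (increasing processing time): J5 J2 J4 J3 J1.
J5: 0→2, due 31, tardiness 0
J2: 2→8, due 29, tardiness 0
J4: 8→18, due 18, tardiness 0
J3: 18→30, due 12, tardiness 18
J1: 30→44, due 17, tardiness 27
Maximum = 27.

27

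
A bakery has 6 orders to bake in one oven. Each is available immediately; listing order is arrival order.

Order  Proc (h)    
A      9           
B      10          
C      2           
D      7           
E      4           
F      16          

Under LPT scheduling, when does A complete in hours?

LPT (decreasing processing time): F B A D E C.
F: 0→16
B: 16→26
A: 26→35

35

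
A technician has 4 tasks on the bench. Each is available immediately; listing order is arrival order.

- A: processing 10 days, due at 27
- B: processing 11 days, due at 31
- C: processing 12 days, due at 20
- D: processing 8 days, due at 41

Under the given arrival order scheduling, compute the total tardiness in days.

13

FIFO (arrival order): A B C D.
A: 0→10, due 27, tardiness 0
B: 10→21, due 31, tardiness 0
C: 21→33, due 20, tardiness 13
D: 33→41, due 41, tardiness 0
Sum = 0+0+13+0 = 13.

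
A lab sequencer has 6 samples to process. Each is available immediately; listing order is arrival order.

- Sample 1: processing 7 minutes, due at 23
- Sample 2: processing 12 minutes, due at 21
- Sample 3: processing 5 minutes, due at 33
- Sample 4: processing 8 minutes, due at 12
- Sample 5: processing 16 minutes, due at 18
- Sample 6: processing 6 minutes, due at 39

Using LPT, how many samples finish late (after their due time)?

5

LPT (decreasing processing time): Sample 5 Sample 2 Sample 4 Sample 1 Sample 6 Sample 3.
Sample 5: 0→16, due 18, tardiness 0
Sample 2: 16→28, due 21, tardiness 7
Sample 4: 28→36, due 12, tardiness 24
Sample 1: 36→43, due 23, tardiness 20
Sample 6: 43→49, due 39, tardiness 10
Sample 3: 49→54, due 33, tardiness 21
Late samples: 5.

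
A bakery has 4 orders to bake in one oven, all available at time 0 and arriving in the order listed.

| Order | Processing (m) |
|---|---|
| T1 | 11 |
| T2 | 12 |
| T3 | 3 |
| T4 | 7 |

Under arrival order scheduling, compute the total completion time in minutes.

93

FIFO (arrival order): T1 T2 T3 T4.
T1: 0→11
T2: 11→23
T3: 23→26
T4: 26→33
Sum = 11+23+26+33 = 93.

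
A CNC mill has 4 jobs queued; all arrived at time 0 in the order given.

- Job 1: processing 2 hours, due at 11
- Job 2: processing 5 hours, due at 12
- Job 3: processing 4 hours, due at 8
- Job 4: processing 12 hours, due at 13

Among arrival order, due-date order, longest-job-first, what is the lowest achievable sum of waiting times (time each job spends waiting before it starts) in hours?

20

FIFO (arrival order): Job 1 Job 2 Job 3 Job 4.
Job 1: waits 0, runs 0→2
Job 2: waits 2, runs 2→7
Job 3: waits 7, runs 7→11
Job 4: waits 11, runs 11→23
Sum = 0+2+7+11 = 20.
EDD (increasing due date): Job 3 Job 1 Job 2 Job 4.
Job 3: waits 0, runs 0→4
Job 1: waits 4, runs 4→6
Job 2: waits 6, runs 6→11
Job 4: waits 11, runs 11→23
Sum = 0+4+6+11 = 21.
LPT (decreasing processing time): Job 4 Job 2 Job 3 Job 1.
Job 4: waits 0, runs 0→12
Job 2: waits 12, runs 12→17
Job 3: waits 17, runs 17→21
Job 1: waits 21, runs 21→23
Sum = 0+12+17+21 = 50.
FIFO 20, EDD 21, LPT 50 → minimum 20.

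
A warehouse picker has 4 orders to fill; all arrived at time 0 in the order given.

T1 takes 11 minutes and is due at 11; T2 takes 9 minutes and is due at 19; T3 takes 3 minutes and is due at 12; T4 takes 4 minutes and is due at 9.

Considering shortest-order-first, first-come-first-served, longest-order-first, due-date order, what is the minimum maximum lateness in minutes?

SPT (increasing processing time): T3 T4 T2 T1.
T3: 0→3, due 12, lateness -9
T4: 3→7, due 9, lateness -2
T2: 7→16, due 19, lateness -3
T1: 16→27, due 11, lateness 16
Maximum = 16.
FIFO (arrival order): T1 T2 T3 T4.
T1: 0→11, due 11, lateness 0
T2: 11→20, due 19, lateness 1
T3: 20→23, due 12, lateness 11
T4: 23→27, due 9, lateness 18
Maximum = 18.
LPT (decreasing processing time): T1 T2 T4 T3.
T1: 0→11, due 11, lateness 0
T2: 11→20, due 19, lateness 1
T4: 20→24, due 9, lateness 15
T3: 24→27, due 12, lateness 15
Maximum = 15.
EDD (increasing due date): T4 T1 T3 T2.
T4: 0→4, due 9, lateness -5
T1: 4→15, due 11, lateness 4
T3: 15→18, due 12, lateness 6
T2: 18→27, due 19, lateness 8
Maximum = 8.
SPT 16, FIFO 18, LPT 15, EDD 8 → minimum 8.

8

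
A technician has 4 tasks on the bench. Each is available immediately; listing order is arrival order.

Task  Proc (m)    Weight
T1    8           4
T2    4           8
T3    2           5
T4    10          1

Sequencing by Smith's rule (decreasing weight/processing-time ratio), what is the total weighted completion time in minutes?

138

WSPT (decreasing weight/processing-time ratio): T3 T2 T1 T4.
T3: finishes 2, weight 5, w·C = 10
T2: finishes 6, weight 8, w·C = 48
T1: finishes 14, weight 4, w·C = 56
T4: finishes 24, weight 1, w·C = 24
Sum = 10+48+56+24 = 138.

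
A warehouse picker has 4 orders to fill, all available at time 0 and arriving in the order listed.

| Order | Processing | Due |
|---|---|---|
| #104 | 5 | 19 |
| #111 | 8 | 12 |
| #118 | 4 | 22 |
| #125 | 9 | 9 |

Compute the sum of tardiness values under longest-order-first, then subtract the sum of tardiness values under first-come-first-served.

-6

LPT (decreasing processing time): #125 #111 #104 #118.
#125: 0→9, due 9, tardiness 0
#111: 9→17, due 12, tardiness 5
#104: 17→22, due 19, tardiness 3
#118: 22→26, due 22, tardiness 4
Sum = 0+5+3+4 = 12.
FIFO (arrival order): #104 #111 #118 #125.
#104: 0→5, due 19, tardiness 0
#111: 5→13, due 12, tardiness 1
#118: 13→17, due 22, tardiness 0
#125: 17→26, due 9, tardiness 17
Sum = 0+1+0+17 = 18.
Difference = 12 − 18 = -6.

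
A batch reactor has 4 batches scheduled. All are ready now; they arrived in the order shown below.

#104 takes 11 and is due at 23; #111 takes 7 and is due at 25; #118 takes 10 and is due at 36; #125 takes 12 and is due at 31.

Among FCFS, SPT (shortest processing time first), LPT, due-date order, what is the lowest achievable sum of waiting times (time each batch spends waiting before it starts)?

FIFO (arrival order): #104 #111 #118 #125.
#104: waits 0, runs 0→11
#111: waits 11, runs 11→18
#118: waits 18, runs 18→28
#125: waits 28, runs 28→40
Sum = 0+11+18+28 = 57.
SPT (increasing processing time): #111 #118 #104 #125.
#111: waits 0, runs 0→7
#118: waits 7, runs 7→17
#104: waits 17, runs 17→28
#125: waits 28, runs 28→40
Sum = 0+7+17+28 = 52.
LPT (decreasing processing time): #125 #104 #118 #111.
#125: waits 0, runs 0→12
#104: waits 12, runs 12→23
#118: waits 23, runs 23→33
#111: waits 33, runs 33→40
Sum = 0+12+23+33 = 68.
EDD (increasing due date): #104 #111 #125 #118.
#104: waits 0, runs 0→11
#111: waits 11, runs 11→18
#125: waits 18, runs 18→30
#118: waits 30, runs 30→40
Sum = 0+11+18+30 = 59.
FIFO 57, SPT 52, LPT 68, EDD 59 → minimum 52.

52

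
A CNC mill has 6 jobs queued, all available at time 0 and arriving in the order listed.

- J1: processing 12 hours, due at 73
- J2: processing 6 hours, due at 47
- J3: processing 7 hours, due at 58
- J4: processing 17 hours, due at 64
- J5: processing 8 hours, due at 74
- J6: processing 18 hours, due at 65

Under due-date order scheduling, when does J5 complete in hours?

EDD (increasing due date): J2 J3 J4 J6 J1 J5.
J2: 0→6
J3: 6→13
J4: 13→30
J6: 30→48
J1: 48→60
J5: 60→68

68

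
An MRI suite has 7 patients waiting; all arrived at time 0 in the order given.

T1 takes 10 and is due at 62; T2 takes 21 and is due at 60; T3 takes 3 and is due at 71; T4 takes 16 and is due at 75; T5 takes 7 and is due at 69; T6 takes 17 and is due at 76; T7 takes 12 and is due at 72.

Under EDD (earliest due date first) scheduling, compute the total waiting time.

253

EDD (increasing due date): T2 T1 T5 T3 T7 T4 T6.
T2: waits 0, runs 0→21
T1: waits 21, runs 21→31
T5: waits 31, runs 31→38
T3: waits 38, runs 38→41
T7: waits 41, runs 41→53
T4: waits 53, runs 53→69
T6: waits 69, runs 69→86
Sum = 0+21+31+38+41+53+69 = 253.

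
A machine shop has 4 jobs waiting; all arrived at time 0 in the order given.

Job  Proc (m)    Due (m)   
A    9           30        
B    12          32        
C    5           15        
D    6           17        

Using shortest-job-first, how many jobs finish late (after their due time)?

0

SPT (increasing processing time): C D A B.
C: 0→5, due 15, tardiness 0
D: 5→11, due 17, tardiness 0
A: 11→20, due 30, tardiness 0
B: 20→32, due 32, tardiness 0
Late jobs: 0.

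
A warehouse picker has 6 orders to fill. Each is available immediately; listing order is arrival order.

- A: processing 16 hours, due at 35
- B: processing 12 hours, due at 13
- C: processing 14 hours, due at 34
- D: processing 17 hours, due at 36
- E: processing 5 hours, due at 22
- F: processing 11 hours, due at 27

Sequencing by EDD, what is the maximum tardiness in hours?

39

EDD (increasing due date): B E F C A D.
B: 0→12, due 13, tardiness 0
E: 12→17, due 22, tardiness 0
F: 17→28, due 27, tardiness 1
C: 28→42, due 34, tardiness 8
A: 42→58, due 35, tardiness 23
D: 58→75, due 36, tardiness 39
Maximum = 39.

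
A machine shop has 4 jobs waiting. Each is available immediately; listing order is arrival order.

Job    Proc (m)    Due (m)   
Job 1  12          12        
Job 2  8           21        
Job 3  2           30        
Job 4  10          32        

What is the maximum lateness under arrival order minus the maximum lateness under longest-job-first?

-9

FIFO (arrival order): Job 1 Job 2 Job 3 Job 4.
Job 1: 0→12, due 12, lateness 0
Job 2: 12→20, due 21, lateness -1
Job 3: 20→22, due 30, lateness -8
Job 4: 22→32, due 32, lateness 0
Maximum = 0.
LPT (decreasing processing time): Job 1 Job 4 Job 2 Job 3.
Job 1: 0→12, due 12, lateness 0
Job 4: 12→22, due 32, lateness -10
Job 2: 22→30, due 21, lateness 9
Job 3: 30→32, due 30, lateness 2
Maximum = 9.
Difference = 0 − 9 = -9.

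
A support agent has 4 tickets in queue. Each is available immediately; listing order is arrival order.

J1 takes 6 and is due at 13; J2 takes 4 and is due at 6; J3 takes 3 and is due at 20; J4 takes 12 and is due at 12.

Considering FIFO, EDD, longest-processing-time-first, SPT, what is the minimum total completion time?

48

FIFO (arrival order): J1 J2 J3 J4.
J1: 0→6
J2: 6→10
J3: 10→13
J4: 13→25
Sum = 6+10+13+25 = 54.
EDD (increasing due date): J2 J4 J1 J3.
J2: 0→4
J4: 4→16
J1: 16→22
J3: 22→25
Sum = 4+16+22+25 = 67.
LPT (decreasing processing time): J4 J1 J2 J3.
J4: 0→12
J1: 12→18
J2: 18→22
J3: 22→25
Sum = 12+18+22+25 = 77.
SPT (increasing processing time): J3 J2 J1 J4.
J3: 0→3
J2: 3→7
J1: 7→13
J4: 13→25
Sum = 3+7+13+25 = 48.
FIFO 54, EDD 67, LPT 77, SPT 48 → minimum 48.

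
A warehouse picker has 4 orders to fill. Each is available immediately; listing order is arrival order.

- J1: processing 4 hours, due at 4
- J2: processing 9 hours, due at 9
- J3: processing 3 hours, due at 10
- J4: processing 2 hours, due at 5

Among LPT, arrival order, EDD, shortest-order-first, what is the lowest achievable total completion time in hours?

34

LPT (decreasing processing time): J2 J1 J3 J4.
J2: 0→9
J1: 9→13
J3: 13→16
J4: 16→18
Sum = 9+13+16+18 = 56.
FIFO (arrival order): J1 J2 J3 J4.
J1: 0→4
J2: 4→13
J3: 13→16
J4: 16→18
Sum = 4+13+16+18 = 51.
EDD (increasing due date): J1 J4 J2 J3.
J1: 0→4
J4: 4→6
J2: 6→15
J3: 15→18
Sum = 4+6+15+18 = 43.
SPT (increasing processing time): J4 J3 J1 J2.
J4: 0→2
J3: 2→5
J1: 5→9
J2: 9→18
Sum = 2+5+9+18 = 34.
LPT 56, FIFO 51, EDD 43, SPT 34 → minimum 34.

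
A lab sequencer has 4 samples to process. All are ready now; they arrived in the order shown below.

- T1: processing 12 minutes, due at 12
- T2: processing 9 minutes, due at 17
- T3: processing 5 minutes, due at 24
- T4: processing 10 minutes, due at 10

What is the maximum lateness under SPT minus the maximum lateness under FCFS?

-2

SPT (increasing processing time): T3 T2 T4 T1.
T3: 0→5, due 24, lateness -19
T2: 5→14, due 17, lateness -3
T4: 14→24, due 10, lateness 14
T1: 24→36, due 12, lateness 24
Maximum = 24.
FIFO (arrival order): T1 T2 T3 T4.
T1: 0→12, due 12, lateness 0
T2: 12→21, due 17, lateness 4
T3: 21→26, due 24, lateness 2
T4: 26→36, due 10, lateness 26
Maximum = 26.
Difference = 24 − 26 = -2.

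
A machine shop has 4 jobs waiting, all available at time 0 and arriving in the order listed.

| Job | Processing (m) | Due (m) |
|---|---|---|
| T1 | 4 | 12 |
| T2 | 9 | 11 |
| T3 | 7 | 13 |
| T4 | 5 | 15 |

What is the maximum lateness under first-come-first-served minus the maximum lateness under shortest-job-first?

FIFO (arrival order): T1 T2 T3 T4.
T1: 0→4, due 12, lateness -8
T2: 4→13, due 11, lateness 2
T3: 13→20, due 13, lateness 7
T4: 20→25, due 15, lateness 10
Maximum = 10.
SPT (increasing processing time): T1 T4 T3 T2.
T1: 0→4, due 12, lateness -8
T4: 4→9, due 15, lateness -6
T3: 9→16, due 13, lateness 3
T2: 16→25, due 11, lateness 14
Maximum = 14.
Difference = 10 − 14 = -4.

-4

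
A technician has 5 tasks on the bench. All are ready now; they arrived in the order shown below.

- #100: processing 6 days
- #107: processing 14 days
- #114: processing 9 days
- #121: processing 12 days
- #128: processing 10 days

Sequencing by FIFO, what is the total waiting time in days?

96

FIFO (arrival order): #100 #107 #114 #121 #128.
#100: waits 0, runs 0→6
#107: waits 6, runs 6→20
#114: waits 20, runs 20→29
#121: waits 29, runs 29→41
#128: waits 41, runs 41→51
Sum = 0+6+20+29+41 = 96.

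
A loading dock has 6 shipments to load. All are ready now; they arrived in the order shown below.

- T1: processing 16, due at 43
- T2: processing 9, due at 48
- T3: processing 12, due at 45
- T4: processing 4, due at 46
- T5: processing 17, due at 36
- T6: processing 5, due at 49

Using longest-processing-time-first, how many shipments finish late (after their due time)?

LPT (decreasing processing time): T5 T1 T3 T2 T6 T4.
T5: 0→17, due 36, tardiness 0
T1: 17→33, due 43, tardiness 0
T3: 33→45, due 45, tardiness 0
T2: 45→54, due 48, tardiness 6
T6: 54→59, due 49, tardiness 10
T4: 59→63, due 46, tardiness 17
Late shipments: 3.

3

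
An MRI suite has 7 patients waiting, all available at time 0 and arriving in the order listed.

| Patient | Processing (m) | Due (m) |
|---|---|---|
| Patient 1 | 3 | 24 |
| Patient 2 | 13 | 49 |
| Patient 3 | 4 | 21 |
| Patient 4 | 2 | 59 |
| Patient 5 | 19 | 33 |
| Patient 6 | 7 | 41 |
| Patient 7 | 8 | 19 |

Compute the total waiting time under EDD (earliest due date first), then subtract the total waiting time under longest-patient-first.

-79

EDD (increasing due date): Patient 7 Patient 3 Patient 1 Patient 5 Patient 6 Patient 2 Patient 4.
Patient 7: waits 0, runs 0→8
Patient 3: waits 8, runs 8→12
Patient 1: waits 12, runs 12→15
Patient 5: waits 15, runs 15→34
Patient 6: waits 34, runs 34→41
Patient 2: waits 41, runs 41→54
Patient 4: waits 54, runs 54→56
Sum = 0+8+12+15+34+41+54 = 164.
LPT (decreasing processing time): Patient 5 Patient 2 Patient 7 Patient 6 Patient 3 Patient 1 Patient 4.
Patient 5: waits 0, runs 0→19
Patient 2: waits 19, runs 19→32
Patient 7: waits 32, runs 32→40
Patient 6: waits 40, runs 40→47
Patient 3: waits 47, runs 47→51
Patient 1: waits 51, runs 51→54
Patient 4: waits 54, runs 54→56
Sum = 0+19+32+40+47+51+54 = 243.
Difference = 164 − 243 = -79.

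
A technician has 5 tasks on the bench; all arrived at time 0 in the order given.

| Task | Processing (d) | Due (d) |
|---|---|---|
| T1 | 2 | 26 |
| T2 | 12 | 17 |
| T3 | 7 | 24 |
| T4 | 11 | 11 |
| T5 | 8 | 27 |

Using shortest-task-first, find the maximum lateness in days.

SPT (increasing processing time): T1 T3 T5 T4 T2.
T1: 0→2, due 26, lateness -24
T3: 2→9, due 24, lateness -15
T5: 9→17, due 27, lateness -10
T4: 17→28, due 11, lateness 17
T2: 28→40, due 17, lateness 23
Maximum = 23.

23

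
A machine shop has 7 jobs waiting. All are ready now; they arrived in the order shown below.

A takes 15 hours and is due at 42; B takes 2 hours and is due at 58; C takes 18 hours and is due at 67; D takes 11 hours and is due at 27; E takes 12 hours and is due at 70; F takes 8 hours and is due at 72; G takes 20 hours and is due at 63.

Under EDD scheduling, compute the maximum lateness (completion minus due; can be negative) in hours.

14

EDD (increasing due date): D A B G C E F.
D: 0→11, due 27, lateness -16
A: 11→26, due 42, lateness -16
B: 26→28, due 58, lateness -30
G: 28→48, due 63, lateness -15
C: 48→66, due 67, lateness -1
E: 66→78, due 70, lateness 8
F: 78→86, due 72, lateness 14
Maximum = 14.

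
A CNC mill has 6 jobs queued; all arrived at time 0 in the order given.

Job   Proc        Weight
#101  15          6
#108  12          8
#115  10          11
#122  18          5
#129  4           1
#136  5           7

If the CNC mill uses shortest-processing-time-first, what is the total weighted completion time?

1120

SPT (increasing processing time): #129 #136 #115 #108 #101 #122.
#129: finishes 4, weight 1, w·C = 4
#136: finishes 9, weight 7, w·C = 63
#115: finishes 19, weight 11, w·C = 209
#108: finishes 31, weight 8, w·C = 248
#101: finishes 46, weight 6, w·C = 276
#122: finishes 64, weight 5, w·C = 320
Sum = 4+63+209+248+276+320 = 1120.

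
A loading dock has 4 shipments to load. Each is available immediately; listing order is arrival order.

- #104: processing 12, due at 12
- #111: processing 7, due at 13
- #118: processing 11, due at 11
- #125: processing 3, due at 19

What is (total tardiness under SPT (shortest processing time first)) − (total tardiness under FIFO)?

-8

SPT (increasing processing time): #125 #111 #118 #104.
#125: 0→3, due 19, tardiness 0
#111: 3→10, due 13, tardiness 0
#118: 10→21, due 11, tardiness 10
#104: 21→33, due 12, tardiness 21
Sum = 0+0+10+21 = 31.
FIFO (arrival order): #104 #111 #118 #125.
#104: 0→12, due 12, tardiness 0
#111: 12→19, due 13, tardiness 6
#118: 19→30, due 11, tardiness 19
#125: 30→33, due 19, tardiness 14
Sum = 0+6+19+14 = 39.
Difference = 31 − 39 = -8.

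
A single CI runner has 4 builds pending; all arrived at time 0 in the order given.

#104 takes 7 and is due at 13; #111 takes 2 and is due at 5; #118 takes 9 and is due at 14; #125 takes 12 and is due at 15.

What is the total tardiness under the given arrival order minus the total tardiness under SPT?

FIFO (arrival order): #104 #111 #118 #125.
#104: 0→7, due 13, tardiness 0
#111: 7→9, due 5, tardiness 4
#118: 9→18, due 14, tardiness 4
#125: 18→30, due 15, tardiness 15
Sum = 0+4+4+15 = 23.
SPT (increasing processing time): #111 #104 #118 #125.
#111: 0→2, due 5, tardiness 0
#104: 2→9, due 13, tardiness 0
#118: 9→18, due 14, tardiness 4
#125: 18→30, due 15, tardiness 15
Sum = 0+0+4+15 = 19.
Difference = 23 − 19 = 4.

4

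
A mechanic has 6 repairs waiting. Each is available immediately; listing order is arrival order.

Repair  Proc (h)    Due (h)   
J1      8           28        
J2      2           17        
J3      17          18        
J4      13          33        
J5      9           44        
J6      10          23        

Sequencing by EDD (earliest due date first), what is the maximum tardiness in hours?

17

EDD (increasing due date): J2 J3 J6 J1 J4 J5.
J2: 0→2, due 17, tardiness 0
J3: 2→19, due 18, tardiness 1
J6: 19→29, due 23, tardiness 6
J1: 29→37, due 28, tardiness 9
J4: 37→50, due 33, tardiness 17
J5: 50→59, due 44, tardiness 15
Maximum = 17.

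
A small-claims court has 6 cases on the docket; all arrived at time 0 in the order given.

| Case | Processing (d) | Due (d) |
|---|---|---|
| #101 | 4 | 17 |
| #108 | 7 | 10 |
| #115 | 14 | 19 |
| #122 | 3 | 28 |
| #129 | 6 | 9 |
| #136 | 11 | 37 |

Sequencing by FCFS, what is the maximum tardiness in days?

25

FIFO (arrival order): #101 #108 #115 #122 #129 #136.
#101: 0→4, due 17, tardiness 0
#108: 4→11, due 10, tardiness 1
#115: 11→25, due 19, tardiness 6
#122: 25→28, due 28, tardiness 0
#129: 28→34, due 9, tardiness 25
#136: 34→45, due 37, tardiness 8
Maximum = 25.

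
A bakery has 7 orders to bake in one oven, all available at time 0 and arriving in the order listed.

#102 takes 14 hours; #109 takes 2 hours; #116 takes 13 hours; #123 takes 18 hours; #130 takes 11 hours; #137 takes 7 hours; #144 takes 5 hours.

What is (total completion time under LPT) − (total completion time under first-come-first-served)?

53

LPT (decreasing processing time): #123 #102 #116 #130 #137 #144 #109.
#123: 0→18
#102: 18→32
#116: 32→45
#130: 45→56
#137: 56→63
#144: 63→68
#109: 68→70
Sum = 18+32+45+56+63+68+70 = 352.
FIFO (arrival order): #102 #109 #116 #123 #130 #137 #144.
#102: 0→14
#109: 14→16
#116: 16→29
#123: 29→47
#130: 47→58
#137: 58→65
#144: 65→70
Sum = 14+16+29+47+58+65+70 = 299.
Difference = 352 − 299 = 53.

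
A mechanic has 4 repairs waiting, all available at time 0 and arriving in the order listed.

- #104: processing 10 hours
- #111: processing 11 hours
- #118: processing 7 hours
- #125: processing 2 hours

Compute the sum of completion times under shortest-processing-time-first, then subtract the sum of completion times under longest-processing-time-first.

SPT (increasing processing time): #125 #118 #104 #111.
#125: 0→2
#118: 2→9
#104: 9→19
#111: 19→30
Sum = 2+9+19+30 = 60.
LPT (decreasing processing time): #111 #104 #118 #125.
#111: 0→11
#104: 11→21
#118: 21→28
#125: 28→30
Sum = 11+21+28+30 = 90.
Difference = 60 − 90 = -30.

-30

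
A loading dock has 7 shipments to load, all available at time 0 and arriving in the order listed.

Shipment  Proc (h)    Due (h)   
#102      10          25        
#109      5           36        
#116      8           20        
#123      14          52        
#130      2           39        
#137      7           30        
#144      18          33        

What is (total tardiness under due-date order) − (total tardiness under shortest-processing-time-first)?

5

EDD (increasing due date): #116 #102 #137 #144 #109 #130 #123.
#116: 0→8, due 20, tardiness 0
#102: 8→18, due 25, tardiness 0
#137: 18→25, due 30, tardiness 0
#144: 25→43, due 33, tardiness 10
#109: 43→48, due 36, tardiness 12
#130: 48→50, due 39, tardiness 11
#123: 50→64, due 52, tardiness 12
Sum = 0+0+0+10+12+11+12 = 45.
SPT (increasing processing time): #130 #109 #137 #116 #102 #123 #144.
#130: 0→2, due 39, tardiness 0
#109: 2→7, due 36, tardiness 0
#137: 7→14, due 30, tardiness 0
#116: 14→22, due 20, tardiness 2
#102: 22→32, due 25, tardiness 7
#123: 32→46, due 52, tardiness 0
#144: 46→64, due 33, tardiness 31
Sum = 0+0+0+2+7+0+31 = 40.
Difference = 45 − 40 = 5.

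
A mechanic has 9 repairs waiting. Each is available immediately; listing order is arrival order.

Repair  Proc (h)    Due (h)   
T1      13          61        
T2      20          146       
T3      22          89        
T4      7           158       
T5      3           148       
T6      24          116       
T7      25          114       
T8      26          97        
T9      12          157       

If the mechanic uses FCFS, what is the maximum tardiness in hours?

43

FIFO (arrival order): T1 T2 T3 T4 T5 T6 T7 T8 T9.
T1: 0→13, due 61, tardiness 0
T2: 13→33, due 146, tardiness 0
T3: 33→55, due 89, tardiness 0
T4: 55→62, due 158, tardiness 0
T5: 62→65, due 148, tardiness 0
T6: 65→89, due 116, tardiness 0
T7: 89→114, due 114, tardiness 0
T8: 114→140, due 97, tardiness 43
T9: 140→152, due 157, tardiness 0
Maximum = 43.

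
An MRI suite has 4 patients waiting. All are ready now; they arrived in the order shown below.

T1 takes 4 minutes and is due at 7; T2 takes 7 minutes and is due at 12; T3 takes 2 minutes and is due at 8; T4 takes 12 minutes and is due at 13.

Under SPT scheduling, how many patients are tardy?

2

SPT (increasing processing time): T3 T1 T2 T4.
T3: 0→2, due 8, tardiness 0
T1: 2→6, due 7, tardiness 0
T2: 6→13, due 12, tardiness 1
T4: 13→25, due 13, tardiness 12
Late patients: 2.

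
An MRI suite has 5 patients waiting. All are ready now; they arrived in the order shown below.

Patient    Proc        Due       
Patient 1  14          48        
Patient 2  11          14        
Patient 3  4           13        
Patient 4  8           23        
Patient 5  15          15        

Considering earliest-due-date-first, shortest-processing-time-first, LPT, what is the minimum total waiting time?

EDD (increasing due date): Patient 3 Patient 2 Patient 5 Patient 4 Patient 1.
Patient 3: waits 0, runs 0→4
Patient 2: waits 4, runs 4→15
Patient 5: waits 15, runs 15→30
Patient 4: waits 30, runs 30→38
Patient 1: waits 38, runs 38→52
Sum = 0+4+15+30+38 = 87.
SPT (increasing processing time): Patient 3 Patient 4 Patient 2 Patient 1 Patient 5.
Patient 3: waits 0, runs 0→4
Patient 4: waits 4, runs 4→12
Patient 2: waits 12, runs 12→23
Patient 1: waits 23, runs 23→37
Patient 5: waits 37, runs 37→52
Sum = 0+4+12+23+37 = 76.
LPT (decreasing processing time): Patient 5 Patient 1 Patient 2 Patient 4 Patient 3.
Patient 5: waits 0, runs 0→15
Patient 1: waits 15, runs 15→29
Patient 2: waits 29, runs 29→40
Patient 4: waits 40, runs 40→48
Patient 3: waits 48, runs 48→52
Sum = 0+15+29+40+48 = 132.
EDD 87, SPT 76, LPT 132 → minimum 76.

76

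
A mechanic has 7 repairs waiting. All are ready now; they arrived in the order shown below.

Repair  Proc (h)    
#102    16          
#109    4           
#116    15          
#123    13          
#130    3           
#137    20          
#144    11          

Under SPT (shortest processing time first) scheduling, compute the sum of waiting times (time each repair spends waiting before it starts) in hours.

SPT (increasing processing time): #130 #109 #144 #123 #116 #102 #137.
#130: waits 0, runs 0→3
#109: waits 3, runs 3→7
#144: waits 7, runs 7→18
#123: waits 18, runs 18→31
#116: waits 31, runs 31→46
#102: waits 46, runs 46→62
#137: waits 62, runs 62→82
Sum = 0+3+7+18+31+46+62 = 167.

167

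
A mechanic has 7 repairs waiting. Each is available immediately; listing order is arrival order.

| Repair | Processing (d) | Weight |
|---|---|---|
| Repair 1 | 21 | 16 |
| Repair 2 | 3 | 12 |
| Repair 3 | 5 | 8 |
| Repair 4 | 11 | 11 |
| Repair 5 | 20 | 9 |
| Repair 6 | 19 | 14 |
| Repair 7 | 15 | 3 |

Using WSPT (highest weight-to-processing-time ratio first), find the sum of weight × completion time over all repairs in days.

WSPT (decreasing weight/processing-time ratio): Repair 2 Repair 3 Repair 4 Repair 1 Repair 6 Repair 5 Repair 7.
Repair 2: finishes 3, weight 12, w·C = 36
Repair 3: finishes 8, weight 8, w·C = 64
Repair 4: finishes 19, weight 11, w·C = 209
Repair 1: finishes 40, weight 16, w·C = 640
Repair 6: finishes 59, weight 14, w·C = 826
Repair 5: finishes 79, weight 9, w·C = 711
Repair 7: finishes 94, weight 3, w·C = 282
Sum = 36+64+209+640+826+711+282 = 2768.

2768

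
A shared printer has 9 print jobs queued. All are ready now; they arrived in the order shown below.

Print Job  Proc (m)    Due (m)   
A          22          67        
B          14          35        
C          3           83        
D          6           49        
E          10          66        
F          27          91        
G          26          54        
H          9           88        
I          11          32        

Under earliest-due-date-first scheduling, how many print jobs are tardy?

EDD (increasing due date): I B D G E A C H F.
I: 0→11, due 32, tardiness 0
B: 11→25, due 35, tardiness 0
D: 25→31, due 49, tardiness 0
G: 31→57, due 54, tardiness 3
E: 57→67, due 66, tardiness 1
A: 67→89, due 67, tardiness 22
C: 89→92, due 83, tardiness 9
H: 92→101, due 88, tardiness 13
F: 101→128, due 91, tardiness 37
Late print jobs: 6.

6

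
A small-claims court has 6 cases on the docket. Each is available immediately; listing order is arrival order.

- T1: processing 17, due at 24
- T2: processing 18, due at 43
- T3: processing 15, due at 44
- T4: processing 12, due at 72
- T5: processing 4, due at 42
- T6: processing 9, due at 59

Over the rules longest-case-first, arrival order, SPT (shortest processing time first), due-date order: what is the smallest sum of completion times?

LPT (decreasing processing time): T2 T1 T3 T4 T6 T5.
T2: 0→18
T1: 18→35
T3: 35→50
T4: 50→62
T6: 62→71
T5: 71→75
Sum = 18+35+50+62+71+75 = 311.
FIFO (arrival order): T1 T2 T3 T4 T5 T6.
T1: 0→17
T2: 17→35
T3: 35→50
T4: 50→62
T5: 62→66
T6: 66→75
Sum = 17+35+50+62+66+75 = 305.
SPT (increasing processing time): T5 T6 T4 T3 T1 T2.
T5: 0→4
T6: 4→13
T4: 13→25
T3: 25→40
T1: 40→57
T2: 57→75
Sum = 4+13+25+40+57+75 = 214.
EDD (increasing due date): T1 T5 T2 T3 T6 T4.
T1: 0→17
T5: 17→21
T2: 21→39
T3: 39→54
T6: 54→63
T4: 63→75
Sum = 17+21+39+54+63+75 = 269.
LPT 311, FIFO 305, SPT 214, EDD 269 → minimum 214.

214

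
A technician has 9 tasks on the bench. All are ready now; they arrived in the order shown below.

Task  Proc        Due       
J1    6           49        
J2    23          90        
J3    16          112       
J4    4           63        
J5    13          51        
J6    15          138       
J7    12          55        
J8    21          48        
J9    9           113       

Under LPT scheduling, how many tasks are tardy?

LPT (decreasing processing time): J2 J8 J3 J6 J5 J7 J9 J1 J4.
J2: 0→23, due 90, tardiness 0
J8: 23→44, due 48, tardiness 0
J3: 44→60, due 112, tardiness 0
J6: 60→75, due 138, tardiness 0
J5: 75→88, due 51, tardiness 37
J7: 88→100, due 55, tardiness 45
J9: 100→109, due 113, tardiness 0
J1: 109→115, due 49, tardiness 66
J4: 115→119, due 63, tardiness 56
Late tasks: 4.

4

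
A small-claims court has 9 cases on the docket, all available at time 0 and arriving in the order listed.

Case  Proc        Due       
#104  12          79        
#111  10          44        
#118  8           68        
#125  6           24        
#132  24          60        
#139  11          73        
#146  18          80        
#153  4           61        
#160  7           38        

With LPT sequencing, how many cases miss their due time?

LPT (decreasing processing time): #132 #146 #104 #139 #111 #118 #160 #125 #153.
#132: 0→24, due 60, tardiness 0
#146: 24→42, due 80, tardiness 0
#104: 42→54, due 79, tardiness 0
#139: 54→65, due 73, tardiness 0
#111: 65→75, due 44, tardiness 31
#118: 75→83, due 68, tardiness 15
#160: 83→90, due 38, tardiness 52
#125: 90→96, due 24, tardiness 72
#153: 96→100, due 61, tardiness 39
Late cases: 5.

5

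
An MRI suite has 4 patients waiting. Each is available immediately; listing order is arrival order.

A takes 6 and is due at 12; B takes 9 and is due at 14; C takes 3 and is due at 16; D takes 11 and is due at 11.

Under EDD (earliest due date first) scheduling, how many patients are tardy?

EDD (increasing due date): D A B C.
D: 0→11, due 11, tardiness 0
A: 11→17, due 12, tardiness 5
B: 17→26, due 14, tardiness 12
C: 26→29, due 16, tardiness 13
Late patients: 3.

3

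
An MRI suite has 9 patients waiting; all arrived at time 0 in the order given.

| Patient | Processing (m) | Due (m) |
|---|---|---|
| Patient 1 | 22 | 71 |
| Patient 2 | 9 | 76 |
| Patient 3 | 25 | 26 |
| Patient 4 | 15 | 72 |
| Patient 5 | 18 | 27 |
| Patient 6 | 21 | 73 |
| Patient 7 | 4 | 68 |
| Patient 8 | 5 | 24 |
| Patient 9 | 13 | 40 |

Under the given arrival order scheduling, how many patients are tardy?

6

FIFO (arrival order): Patient 1 Patient 2 Patient 3 Patient 4 Patient 5 Patient 6 Patient 7 Patient 8 Patient 9.
Patient 1: 0→22, due 71, tardiness 0
Patient 2: 22→31, due 76, tardiness 0
Patient 3: 31→56, due 26, tardiness 30
Patient 4: 56→71, due 72, tardiness 0
Patient 5: 71→89, due 27, tardiness 62
Patient 6: 89→110, due 73, tardiness 37
Patient 7: 110→114, due 68, tardiness 46
Patient 8: 114→119, due 24, tardiness 95
Patient 9: 119→132, due 40, tardiness 92
Late patients: 6.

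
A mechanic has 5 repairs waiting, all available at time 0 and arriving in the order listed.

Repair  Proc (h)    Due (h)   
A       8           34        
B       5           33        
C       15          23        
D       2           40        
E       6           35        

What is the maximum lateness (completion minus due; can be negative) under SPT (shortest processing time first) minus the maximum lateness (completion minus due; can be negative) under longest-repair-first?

SPT (increasing processing time): D B E A C.
D: 0→2, due 40, lateness -38
B: 2→7, due 33, lateness -26
E: 7→13, due 35, lateness -22
A: 13→21, due 34, lateness -13
C: 21→36, due 23, lateness 13
Maximum = 13.
LPT (decreasing processing time): C A E B D.
C: 0→15, due 23, lateness -8
A: 15→23, due 34, lateness -11
E: 23→29, due 35, lateness -6
B: 29→34, due 33, lateness 1
D: 34→36, due 40, lateness -4
Maximum = 1.
Difference = 13 − 1 = 12.

12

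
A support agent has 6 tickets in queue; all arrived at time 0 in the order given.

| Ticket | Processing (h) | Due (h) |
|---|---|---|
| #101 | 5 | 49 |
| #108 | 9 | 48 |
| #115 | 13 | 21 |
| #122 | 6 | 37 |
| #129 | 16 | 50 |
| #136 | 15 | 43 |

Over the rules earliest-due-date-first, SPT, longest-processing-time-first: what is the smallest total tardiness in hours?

14

EDD (increasing due date): #115 #122 #136 #108 #101 #129.
#115: 0→13, due 21, tardiness 0
#122: 13→19, due 37, tardiness 0
#136: 19→34, due 43, tardiness 0
#108: 34→43, due 48, tardiness 0
#101: 43→48, due 49, tardiness 0
#129: 48→64, due 50, tardiness 14
Sum = 0+0+0+0+0+14 = 14.
SPT (increasing processing time): #101 #122 #108 #115 #136 #129.
#101: 0→5, due 49, tardiness 0
#122: 5→11, due 37, tardiness 0
#108: 11→20, due 48, tardiness 0
#115: 20→33, due 21, tardiness 12
#136: 33→48, due 43, tardiness 5
#129: 48→64, due 50, tardiness 14
Sum = 0+0+0+12+5+14 = 31.
LPT (decreasing processing time): #129 #136 #115 #108 #122 #101.
#129: 0→16, due 50, tardiness 0
#136: 16→31, due 43, tardiness 0
#115: 31→44, due 21, tardiness 23
#108: 44→53, due 48, tardiness 5
#122: 53→59, due 37, tardiness 22
#101: 59→64, due 49, tardiness 15
Sum = 0+0+23+5+22+15 = 65.
EDD 14, SPT 31, LPT 65 → minimum 14.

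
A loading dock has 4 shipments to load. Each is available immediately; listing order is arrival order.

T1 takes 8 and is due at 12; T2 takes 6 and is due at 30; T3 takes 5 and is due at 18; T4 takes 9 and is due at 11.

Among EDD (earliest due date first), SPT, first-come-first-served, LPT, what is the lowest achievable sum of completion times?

EDD (increasing due date): T4 T1 T3 T2.
T4: 0→9
T1: 9→17
T3: 17→22
T2: 22→28
Sum = 9+17+22+28 = 76.
SPT (increasing processing time): T3 T2 T1 T4.
T3: 0→5
T2: 5→11
T1: 11→19
T4: 19→28
Sum = 5+11+19+28 = 63.
FIFO (arrival order): T1 T2 T3 T4.
T1: 0→8
T2: 8→14
T3: 14→19
T4: 19→28
Sum = 8+14+19+28 = 69.
LPT (decreasing processing time): T4 T1 T2 T3.
T4: 0→9
T1: 9→17
T2: 17→23
T3: 23→28
Sum = 9+17+23+28 = 77.
EDD 76, SPT 63, FIFO 69, LPT 77 → minimum 63.

63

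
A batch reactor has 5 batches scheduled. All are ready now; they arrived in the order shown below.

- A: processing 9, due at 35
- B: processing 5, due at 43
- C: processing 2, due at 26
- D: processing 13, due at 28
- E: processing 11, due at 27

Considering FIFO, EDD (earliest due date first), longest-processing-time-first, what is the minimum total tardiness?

FIFO (arrival order): A B C D E.
A: 0→9, due 35, tardiness 0
B: 9→14, due 43, tardiness 0
C: 14→16, due 26, tardiness 0
D: 16→29, due 28, tardiness 1
E: 29→40, due 27, tardiness 13
Sum = 0+0+0+1+13 = 14.
EDD (increasing due date): C E D A B.
C: 0→2, due 26, tardiness 0
E: 2→13, due 27, tardiness 0
D: 13→26, due 28, tardiness 0
A: 26→35, due 35, tardiness 0
B: 35→40, due 43, tardiness 0
Sum = 0+0+0+0+0 = 0.
LPT (decreasing processing time): D E A B C.
D: 0→13, due 28, tardiness 0
E: 13→24, due 27, tardiness 0
A: 24→33, due 35, tardiness 0
B: 33→38, due 43, tardiness 0
C: 38→40, due 26, tardiness 14
Sum = 0+0+0+0+14 = 14.
FIFO 14, EDD 0, LPT 14 → minimum 0.

0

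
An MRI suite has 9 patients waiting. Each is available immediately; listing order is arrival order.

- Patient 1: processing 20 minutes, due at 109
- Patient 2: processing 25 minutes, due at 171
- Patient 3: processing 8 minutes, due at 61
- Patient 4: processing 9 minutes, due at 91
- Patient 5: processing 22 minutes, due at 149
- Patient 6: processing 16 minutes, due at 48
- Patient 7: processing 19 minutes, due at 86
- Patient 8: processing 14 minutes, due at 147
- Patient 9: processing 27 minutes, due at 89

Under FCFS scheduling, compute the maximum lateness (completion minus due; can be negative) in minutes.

71

FIFO (arrival order): Patient 1 Patient 2 Patient 3 Patient 4 Patient 5 Patient 6 Patient 7 Patient 8 Patient 9.
Patient 1: 0→20, due 109, lateness -89
Patient 2: 20→45, due 171, lateness -126
Patient 3: 45→53, due 61, lateness -8
Patient 4: 53→62, due 91, lateness -29
Patient 5: 62→84, due 149, lateness -65
Patient 6: 84→100, due 48, lateness 52
Patient 7: 100→119, due 86, lateness 33
Patient 8: 119→133, due 147, lateness -14
Patient 9: 133→160, due 89, lateness 71
Maximum = 71.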